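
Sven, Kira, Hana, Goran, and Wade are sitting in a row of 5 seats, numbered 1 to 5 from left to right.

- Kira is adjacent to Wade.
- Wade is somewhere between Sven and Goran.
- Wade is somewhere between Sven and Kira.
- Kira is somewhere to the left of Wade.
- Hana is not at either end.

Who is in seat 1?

With clues 1–2, Kira and Wade are ruled out for seat 1.
With clues 1–4, Sven is ruled out for seat 1.
With clues 1–5, Hana is ruled out for seat 1.
So seat 1 is Goran.

Goran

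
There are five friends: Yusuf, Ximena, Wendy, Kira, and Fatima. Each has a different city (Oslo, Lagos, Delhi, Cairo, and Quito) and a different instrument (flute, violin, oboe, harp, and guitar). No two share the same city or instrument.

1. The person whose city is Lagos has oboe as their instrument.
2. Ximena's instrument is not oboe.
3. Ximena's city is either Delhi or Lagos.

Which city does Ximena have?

Delhi

With clues 1–2, Lagos is impossible for Ximena's city.
With clues 1–3, Cairo, Oslo, and Quito are impossible for Ximena's city.
That leaves Delhi.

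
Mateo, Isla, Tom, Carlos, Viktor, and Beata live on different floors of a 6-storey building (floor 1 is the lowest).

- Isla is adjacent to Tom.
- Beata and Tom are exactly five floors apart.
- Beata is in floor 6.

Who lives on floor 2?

With clues 1–2, Beata and Tom are ruled out for floor 2.
With clues 1–3, Carlos, Mateo, and Viktor are ruled out for floor 2.
So floor 2 is Isla.

Isla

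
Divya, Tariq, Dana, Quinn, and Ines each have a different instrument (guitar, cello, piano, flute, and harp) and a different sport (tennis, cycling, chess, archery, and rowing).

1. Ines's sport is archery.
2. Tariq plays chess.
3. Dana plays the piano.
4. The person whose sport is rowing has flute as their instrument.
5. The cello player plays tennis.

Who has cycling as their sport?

Dana

Clue 1 rules out Ines for the one with sport cycling.
With clues 1–2, Tariq is impossible for the one with sport cycling.
With clues 1–5, Divya and Quinn are impossible for the one with sport cycling.
That leaves Dana.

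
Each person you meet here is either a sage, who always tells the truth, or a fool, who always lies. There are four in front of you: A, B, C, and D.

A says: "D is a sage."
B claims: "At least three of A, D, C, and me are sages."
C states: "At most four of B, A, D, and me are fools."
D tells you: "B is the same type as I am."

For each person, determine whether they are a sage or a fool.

A: sage, B: sage, C: sage, D: sage

Regardless of anyone's role, C's statement is true, so C is a sage.
Consider A. Suppose A is a fool.
Then no assignment of the remaining roles makes every statement match its speaker's type — contradiction.
So A is a sage.
Consider B. Suppose B is a fool.
Then whichever role D has, D's statement has the wrong truth value — contradiction.
So B is a sage.
Consider D. Suppose D is a fool.
Then A's statement comes out false, contradicting A being a sage.
So D is a sage.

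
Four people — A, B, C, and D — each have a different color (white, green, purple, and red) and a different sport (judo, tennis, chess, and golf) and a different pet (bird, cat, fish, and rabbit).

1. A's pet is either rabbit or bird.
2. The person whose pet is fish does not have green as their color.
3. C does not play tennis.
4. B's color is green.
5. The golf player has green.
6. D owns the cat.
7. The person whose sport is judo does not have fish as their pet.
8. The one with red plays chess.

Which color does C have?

red

With clues 1–4, green is impossible for C's color.
With clues 1–8, purple and white are impossible for C's color.
That leaves red.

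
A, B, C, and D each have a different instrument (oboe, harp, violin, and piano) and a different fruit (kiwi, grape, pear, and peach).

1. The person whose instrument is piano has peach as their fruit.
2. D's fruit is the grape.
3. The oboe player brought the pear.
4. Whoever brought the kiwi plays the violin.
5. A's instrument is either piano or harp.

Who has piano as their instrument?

A

With clues 1–2, D is impossible for the one with instrument piano.
With clues 1–5, B and C are impossible for the one with instrument piano.
That leaves A.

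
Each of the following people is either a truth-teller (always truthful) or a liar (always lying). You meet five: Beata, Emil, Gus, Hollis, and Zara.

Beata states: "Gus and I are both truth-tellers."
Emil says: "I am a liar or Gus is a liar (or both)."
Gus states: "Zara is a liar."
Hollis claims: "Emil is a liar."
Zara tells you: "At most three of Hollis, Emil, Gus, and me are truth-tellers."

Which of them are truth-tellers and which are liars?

Beata: liar, Emil: truth-teller, Gus: liar, Hollis: liar, Zara: truth-teller

Consider Beata. Suppose Beata is a truth-teller.
Then no assignment of the remaining roles makes every statement match its speaker's type — contradiction.
So Beata is a liar.
Consider Emil. Suppose Emil is a liar.
Then Emil's own statement would have to be false, but it can't be — contradiction.
So Emil is a truth-teller.
With that fixed, Hollis's statement is false, so Hollis is a liar.
With that fixed, Zara's statement is true, so Zara is a truth-teller.
With that fixed, Gus's statement is false, so Gus is a liar.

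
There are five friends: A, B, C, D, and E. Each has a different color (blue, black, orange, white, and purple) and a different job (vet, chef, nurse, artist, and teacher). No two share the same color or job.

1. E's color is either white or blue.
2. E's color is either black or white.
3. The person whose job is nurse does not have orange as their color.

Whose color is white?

E

With clues 1–2, A, B, C, and D are impossible for the one with color white.
That leaves E.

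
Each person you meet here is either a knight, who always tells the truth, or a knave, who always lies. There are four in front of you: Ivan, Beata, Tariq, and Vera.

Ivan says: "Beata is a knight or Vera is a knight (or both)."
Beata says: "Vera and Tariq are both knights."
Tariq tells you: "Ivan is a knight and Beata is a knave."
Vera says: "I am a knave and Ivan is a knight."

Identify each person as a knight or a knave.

Ivan: knave, Beata: knave, Tariq: knave, Vera: knave

Consider Ivan. Suppose Ivan is a knight.
Then whichever role Vera has, Vera's statement has the wrong truth value — contradiction.
So Ivan is a knave.
With that fixed, Tariq's statement is false, so Tariq is a knave.
With that fixed, Vera's statement is false, so Vera is a knave.
With that fixed, Beata's statement is false, so Beata is a knave.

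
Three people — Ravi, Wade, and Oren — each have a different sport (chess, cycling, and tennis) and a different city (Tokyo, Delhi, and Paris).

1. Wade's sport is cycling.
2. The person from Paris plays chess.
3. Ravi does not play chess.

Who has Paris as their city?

With clues 1–2, Wade is impossible for the one with city Paris.
With clues 1–3, Ravi is impossible for the one with city Paris.
That leaves Oren.

Oren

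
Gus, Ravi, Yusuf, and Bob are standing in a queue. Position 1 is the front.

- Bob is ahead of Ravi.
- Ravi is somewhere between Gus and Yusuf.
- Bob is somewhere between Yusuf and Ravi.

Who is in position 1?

With clue 1, Ravi is ruled out for position 1.
With clues 1–3, Bob and Gus are ruled out for position 1.
So position 1 is Yusuf.

Yusuf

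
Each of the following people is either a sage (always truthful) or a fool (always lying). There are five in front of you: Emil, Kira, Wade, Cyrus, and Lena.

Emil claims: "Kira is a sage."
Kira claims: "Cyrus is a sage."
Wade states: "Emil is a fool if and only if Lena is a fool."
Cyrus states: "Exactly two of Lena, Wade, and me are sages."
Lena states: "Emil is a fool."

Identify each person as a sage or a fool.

Consider Emil. Suppose Emil is a sage.
Then no assignment of the remaining roles makes every statement match its speaker's type — contradiction.
So Emil is a fool.
With that fixed, Lena's statement is true, so Lena is a sage.
With that fixed, Wade's statement is false, so Wade is a fool.
Consider Kira. Suppose Kira is a sage.
Then Emil's statement comes out true, contradicting Emil being a fool.
So Kira is a fool.
Consider Cyrus. Suppose Cyrus is a sage.
Then Kira's statement comes out true, contradicting Kira being a fool.
So Cyrus is a fool.

Emil: fool, Kira: fool, Wade: fool, Cyrus: fool, Lena: sage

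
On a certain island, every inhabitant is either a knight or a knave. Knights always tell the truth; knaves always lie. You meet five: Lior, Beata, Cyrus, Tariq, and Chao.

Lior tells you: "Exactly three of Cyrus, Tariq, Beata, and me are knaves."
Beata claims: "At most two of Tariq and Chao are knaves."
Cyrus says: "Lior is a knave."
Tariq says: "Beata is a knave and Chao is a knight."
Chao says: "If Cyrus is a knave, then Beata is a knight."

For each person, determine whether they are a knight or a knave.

Lior: knave, Beata: knight, Cyrus: knight, Tariq: knave, Chao: knight

Regardless of anyone's role, Beata's statement is true, so Beata is a knight.
With that fixed, Tariq's statement is false, so Tariq is a knave.
With that fixed, Chao's statement is true, so Chao is a knight.
Consider Lior. Suppose Lior is a knight.
Then Lior's own statement would have to be true, but it can't be — contradiction.
So Lior is a knave.
With that fixed, Cyrus's statement is true, so Cyrus is a knight.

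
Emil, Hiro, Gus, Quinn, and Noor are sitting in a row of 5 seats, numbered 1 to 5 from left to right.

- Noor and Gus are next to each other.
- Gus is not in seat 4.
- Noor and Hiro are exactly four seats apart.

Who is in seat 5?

With clues 1–2, Noor is ruled out for seat 5.
With clues 1–3, Emil, Gus, and Quinn are ruled out for seat 5.
So seat 5 is Hiro.

Hiro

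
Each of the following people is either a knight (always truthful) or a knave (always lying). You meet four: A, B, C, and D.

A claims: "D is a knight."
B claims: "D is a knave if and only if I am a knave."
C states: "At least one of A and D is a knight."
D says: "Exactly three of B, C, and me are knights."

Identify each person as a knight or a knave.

Consider A. Suppose A is a knave.
Then no assignment of the remaining roles makes every statement match its speaker's type — contradiction.
So A is a knight.
With that fixed, C's statement is true, so C is a knight.
Consider B. Suppose B is a knave.
Then no assignment of the remaining roles makes every statement match its speaker's type — contradiction.
So B is a knight.
Consider D. Suppose D is a knave.
Then A's statement comes out false, contradicting A being a knight.
So D is a knight.

A: knight, B: knight, C: knight, D: knight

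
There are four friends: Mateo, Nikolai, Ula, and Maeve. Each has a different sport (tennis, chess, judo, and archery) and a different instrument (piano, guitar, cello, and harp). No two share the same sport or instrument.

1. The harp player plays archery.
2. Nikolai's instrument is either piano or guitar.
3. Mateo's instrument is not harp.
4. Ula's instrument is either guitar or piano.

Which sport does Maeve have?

With clues 1–4, chess, judo, and tennis are impossible for Maeve's sport.
That leaves archery.

archery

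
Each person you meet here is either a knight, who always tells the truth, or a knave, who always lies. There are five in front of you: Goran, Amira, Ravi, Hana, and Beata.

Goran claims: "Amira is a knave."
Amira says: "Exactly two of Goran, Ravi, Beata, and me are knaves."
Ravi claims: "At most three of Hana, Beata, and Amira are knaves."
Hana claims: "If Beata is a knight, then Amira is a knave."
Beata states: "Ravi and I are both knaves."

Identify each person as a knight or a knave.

Goran: knave, Amira: knight, Ravi: knight, Hana: knight, Beata: knave

Regardless of anyone's role, Ravi's statement is true, so Ravi is a knight.
With that fixed, Beata's statement is false, so Beata is a knave.
With that fixed, Hana's statement is true, so Hana is a knight.
Consider Goran. Suppose Goran is a knight.
Then whichever role Amira has, Amira's statement has the wrong truth value — contradiction.
So Goran is a knave.
Consider Amira. Suppose Amira is a knave.
Then Goran's statement comes out true, contradicting Goran being a knave.
So Amira is a knight.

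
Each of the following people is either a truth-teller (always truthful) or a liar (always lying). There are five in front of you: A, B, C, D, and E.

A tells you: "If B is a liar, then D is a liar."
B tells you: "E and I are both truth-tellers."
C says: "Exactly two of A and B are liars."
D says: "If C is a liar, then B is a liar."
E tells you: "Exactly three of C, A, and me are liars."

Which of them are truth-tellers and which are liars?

Consider A. Suppose A is a truth-teller.
Then no assignment of the remaining roles makes every statement match its speaker's type — contradiction.
So A is a liar.
Consider B. Suppose B is a truth-teller.
Then A's statement comes out true, contradicting A being a liar.
So B is a liar.
With that fixed, C's statement is true, so C is a truth-teller.
With that fixed, D's statement is true, so D is a truth-teller.
With that fixed, E's statement is false, so E is a liar.

A: liar, B: liar, C: truth-teller, D: truth-teller, E: liar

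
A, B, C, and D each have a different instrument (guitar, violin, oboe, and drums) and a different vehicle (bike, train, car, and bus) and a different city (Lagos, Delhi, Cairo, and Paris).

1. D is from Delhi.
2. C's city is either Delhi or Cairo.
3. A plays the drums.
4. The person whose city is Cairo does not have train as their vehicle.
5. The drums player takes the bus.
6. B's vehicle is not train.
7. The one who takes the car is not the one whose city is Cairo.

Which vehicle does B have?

With clues 1–5, bus is impossible for B's vehicle.
With clues 1–6, train is impossible for B's vehicle.
With clues 1–7, bike is impossible for B's vehicle.
That leaves car.

car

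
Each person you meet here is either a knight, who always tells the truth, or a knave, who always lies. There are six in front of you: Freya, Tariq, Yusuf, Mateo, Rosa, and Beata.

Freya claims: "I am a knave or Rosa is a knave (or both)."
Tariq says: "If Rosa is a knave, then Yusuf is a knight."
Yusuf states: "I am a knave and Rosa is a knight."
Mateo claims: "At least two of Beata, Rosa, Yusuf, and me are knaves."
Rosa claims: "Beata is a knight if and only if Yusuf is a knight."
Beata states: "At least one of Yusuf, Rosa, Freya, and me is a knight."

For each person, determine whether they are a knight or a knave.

Freya: knight, Tariq: knave, Yusuf: knave, Mateo: knight, Rosa: knave, Beata: knight

Consider Freya. Suppose Freya is a knave.
Then Freya's own statement would have to be false, but it can't be — contradiction.
So Freya is a knight.
With that fixed, Beata's statement is true, so Beata is a knight.
Consider Tariq. Suppose Tariq is a knight.
Then no assignment of the remaining roles makes every statement match its speaker's type — contradiction.
So Tariq is a knave.
Consider Yusuf. Suppose Yusuf is a knight.
Then Tariq's statement comes out true, contradicting Tariq being a knave.
So Yusuf is a knave.
With that fixed, Rosa's statement is false, so Rosa is a knave.
With that fixed, Mateo's statement is true, so Mateo is a knight.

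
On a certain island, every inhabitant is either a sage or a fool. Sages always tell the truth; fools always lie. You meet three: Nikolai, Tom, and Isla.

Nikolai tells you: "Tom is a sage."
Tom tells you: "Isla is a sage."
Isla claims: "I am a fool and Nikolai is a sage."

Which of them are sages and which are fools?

Consider Nikolai. Suppose Nikolai is a sage.
Then whichever role Isla has, Isla's statement has the wrong truth value — contradiction.
So Nikolai is a fool.
With that fixed, Isla's statement is false, so Isla is a fool.
With that fixed, Tom's statement is false, so Tom is a fool.

Nikolai: fool, Tom: fool, Isla: fool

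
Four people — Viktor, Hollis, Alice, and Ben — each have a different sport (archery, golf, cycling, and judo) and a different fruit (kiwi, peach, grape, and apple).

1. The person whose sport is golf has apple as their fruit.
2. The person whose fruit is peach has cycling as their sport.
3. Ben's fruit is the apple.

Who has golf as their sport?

With clues 1–3, Alice, Hollis, and Viktor are impossible for the one with sport golf.
That leaves Ben.

Ben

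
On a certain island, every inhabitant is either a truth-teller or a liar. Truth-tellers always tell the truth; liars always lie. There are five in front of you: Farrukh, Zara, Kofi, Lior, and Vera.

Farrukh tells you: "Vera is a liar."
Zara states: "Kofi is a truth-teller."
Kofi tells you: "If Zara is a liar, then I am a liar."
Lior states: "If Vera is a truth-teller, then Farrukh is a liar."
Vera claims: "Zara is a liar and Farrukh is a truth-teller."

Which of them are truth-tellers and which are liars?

Consider Farrukh. Suppose Farrukh is a liar.
Then no assignment of the remaining roles makes every statement match its speaker's type — contradiction.
So Farrukh is a truth-teller.
Consider Zara. Suppose Zara is a liar.
Then whichever role Kofi has, Kofi's statement has the wrong truth value — contradiction.
So Zara is a truth-teller.
With that fixed, Kofi's statement is true, so Kofi is a truth-teller.
With that fixed, Vera's statement is false, so Vera is a liar.
With that fixed, Lior's statement is true, so Lior is a truth-teller.

Farrukh: truth-teller, Zara: truth-teller, Kofi: truth-teller, Lior: truth-teller, Vera: liar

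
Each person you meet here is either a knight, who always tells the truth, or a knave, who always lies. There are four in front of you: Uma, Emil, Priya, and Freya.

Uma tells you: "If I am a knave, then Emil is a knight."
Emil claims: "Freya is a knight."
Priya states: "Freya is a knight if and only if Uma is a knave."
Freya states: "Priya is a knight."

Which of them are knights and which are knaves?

Consider Uma. Suppose Uma is a knight.
Then no assignment of the remaining roles makes every statement match its speaker's type — contradiction.
So Uma is a knave.
Consider Emil. Suppose Emil is a knight.
Then Uma's statement comes out true, contradicting Uma being a knave.
So Emil is a knave.
Consider Priya. Suppose Priya is a knight.
Then no assignment of the remaining roles makes every statement match its speaker's type — contradiction.
So Priya is a knave.
With that fixed, Freya's statement is false, so Freya is a knave.

Uma: knave, Emil: knave, Priya: knave, Freya: knave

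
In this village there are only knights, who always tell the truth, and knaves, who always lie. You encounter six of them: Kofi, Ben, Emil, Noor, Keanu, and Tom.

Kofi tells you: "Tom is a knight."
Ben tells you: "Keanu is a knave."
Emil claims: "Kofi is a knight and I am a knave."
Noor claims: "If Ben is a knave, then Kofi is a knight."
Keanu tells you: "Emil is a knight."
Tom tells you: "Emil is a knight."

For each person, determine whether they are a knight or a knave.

Kofi: knave, Ben: knight, Emil: knave, Noor: knight, Keanu: knave, Tom: knave

Consider Kofi. Suppose Kofi is a knight.
Then whichever role Emil has, Emil's statement has the wrong truth value — contradiction.
So Kofi is a knave.
With that fixed, Emil's statement is false, so Emil is a knave.
With that fixed, Keanu's statement is false, so Keanu is a knave.
With that fixed, Tom's statement is false, so Tom is a knave.
With that fixed, Ben's statement is true, so Ben is a knight.
With that fixed, Noor's statement is true, so Noor is a knight.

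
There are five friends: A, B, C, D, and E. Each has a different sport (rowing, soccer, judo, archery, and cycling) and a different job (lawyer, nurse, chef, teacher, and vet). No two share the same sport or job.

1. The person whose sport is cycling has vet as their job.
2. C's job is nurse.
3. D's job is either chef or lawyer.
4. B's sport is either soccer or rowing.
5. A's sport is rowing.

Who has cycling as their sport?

E

With clues 1–2, C is impossible for the one with sport cycling.
With clues 1–3, D is impossible for the one with sport cycling.
With clues 1–4, B is impossible for the one with sport cycling.
With clues 1–5, A is impossible for the one with sport cycling.
That leaves E.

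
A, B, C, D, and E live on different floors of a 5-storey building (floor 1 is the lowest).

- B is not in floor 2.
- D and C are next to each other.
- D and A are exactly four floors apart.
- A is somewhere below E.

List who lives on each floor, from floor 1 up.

From clue 1: B is in {1,3,4,5}.
From clues 1–3: A is in {1,5}.
From clues 1–4: A → floor 1, E → floor 2, B → floor 3, C → floor 4, D → floor 5.

A, E, B, C, D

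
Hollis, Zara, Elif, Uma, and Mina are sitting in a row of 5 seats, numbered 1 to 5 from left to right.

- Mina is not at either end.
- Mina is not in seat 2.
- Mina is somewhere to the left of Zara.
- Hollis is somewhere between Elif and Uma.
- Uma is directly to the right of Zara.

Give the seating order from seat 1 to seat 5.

From clue 1: Mina is in {2,3,4}.
From clues 1–2: Mina is in {3,4}.
From clues 1–3: Zara is in {4,5}.
From clues 1–4: Hollis → seat 2.
From clues 1–5: Elif → seat 1, Mina → seat 3, Zara → seat 4, Uma → seat 5.

Elif, Hollis, Mina, Zara, Uma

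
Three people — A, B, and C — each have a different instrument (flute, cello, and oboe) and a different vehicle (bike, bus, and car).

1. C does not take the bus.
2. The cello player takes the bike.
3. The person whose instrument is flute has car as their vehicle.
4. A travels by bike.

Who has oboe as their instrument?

B

With clues 1–3, C is impossible for the one with instrument oboe.
With clues 1–4, A is impossible for the one with instrument oboe.
That leaves B.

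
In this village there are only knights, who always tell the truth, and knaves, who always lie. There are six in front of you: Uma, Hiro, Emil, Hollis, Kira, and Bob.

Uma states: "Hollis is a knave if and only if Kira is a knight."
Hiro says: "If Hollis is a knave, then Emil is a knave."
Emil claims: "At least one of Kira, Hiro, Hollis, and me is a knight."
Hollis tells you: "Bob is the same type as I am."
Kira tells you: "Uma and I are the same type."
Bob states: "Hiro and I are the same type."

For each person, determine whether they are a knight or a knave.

Uma: knight, Hiro: knight, Emil: knight, Hollis: knight, Kira: knave, Bob: knight

Consider Uma. Suppose Uma is a knave.
Then whichever role Kira has, Kira's statement has the wrong truth value — contradiction.
So Uma is a knight.
Consider Hiro. Suppose Hiro is a knave.
Then whichever role Bob has, Bob's statement has the wrong truth value — contradiction.
So Hiro is a knight.
With that fixed, Emil's statement is true, so Emil is a knight.
Consider Hollis. Suppose Hollis is a knave.
Then Hiro's statement comes out false, contradicting Hiro being a knight.
So Hollis is a knight.
Consider Kira. Suppose Kira is a knight.
Then Uma's statement comes out false, contradicting Uma being a knight.
So Kira is a knave.
Consider Bob. Suppose Bob is a knave.
Then Hollis's statement comes out false, contradicting Hollis being a knight.
So Bob is a knight.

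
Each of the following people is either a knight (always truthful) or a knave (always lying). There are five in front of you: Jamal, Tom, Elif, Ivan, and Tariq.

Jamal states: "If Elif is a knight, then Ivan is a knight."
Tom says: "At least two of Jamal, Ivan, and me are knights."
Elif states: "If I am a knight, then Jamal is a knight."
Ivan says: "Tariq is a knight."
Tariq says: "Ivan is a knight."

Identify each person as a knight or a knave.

Jamal: knight, Tom: knight, Elif: knight, Ivan: knight, Tariq: knight

Consider Jamal. Suppose Jamal is a knave.
Then whichever role Elif has, Elif's statement has the wrong truth value — contradiction.
So Jamal is a knight.
With that fixed, Elif's statement is true, so Elif is a knight.
Consider Tom. Suppose Tom is a knave.
Then no assignment of the remaining roles makes every statement match its speaker's type — contradiction.
So Tom is a knight.
Consider Ivan. Suppose Ivan is a knave.
Then Jamal's statement comes out false, contradicting Jamal being a knight.
So Ivan is a knight.
With that fixed, Tariq's statement is true, so Tariq is a knight.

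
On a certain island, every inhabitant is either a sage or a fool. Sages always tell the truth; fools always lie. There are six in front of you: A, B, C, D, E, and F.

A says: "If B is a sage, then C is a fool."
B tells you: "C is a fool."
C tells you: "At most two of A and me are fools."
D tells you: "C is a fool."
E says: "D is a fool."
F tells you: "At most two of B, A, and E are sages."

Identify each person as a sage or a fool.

Regardless of anyone's role, C's statement is true, so C is a sage.
With that fixed, D's statement is false, so D is a fool.
With that fixed, E's statement is true, so E is a sage.
With that fixed, B's statement is false, so B is a fool.
With that fixed, F's statement is true, so F is a sage.
With that fixed, A's statement is true, so A is a sage.

A: sage, B: fool, C: sage, D: fool, E: sage, F: sage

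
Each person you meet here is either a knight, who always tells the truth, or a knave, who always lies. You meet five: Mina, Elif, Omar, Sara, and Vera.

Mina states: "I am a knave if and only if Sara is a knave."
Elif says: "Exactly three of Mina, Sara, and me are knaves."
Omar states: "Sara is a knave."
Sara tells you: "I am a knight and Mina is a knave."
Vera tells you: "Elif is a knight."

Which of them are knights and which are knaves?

Consider Mina. Suppose Mina is a knight.
Then no assignment of the remaining roles makes every statement match its speaker's type — contradiction.
So Mina is a knave.
Consider Elif. Suppose Elif is a knight.
Then Elif's own statement would have to be true, but it can't be — contradiction.
So Elif is a knave.
With that fixed, Vera's statement is false, so Vera is a knave.
Consider Omar. Suppose Omar is a knight.
Then no assignment of the remaining roles makes every statement match its speaker's type — contradiction.
So Omar is a knave.
Consider Sara. Suppose Sara is a knave.
Then Mina's statement comes out true, contradicting Mina being a knave.
So Sara is a knight.

Mina: knave, Elif: knave, Omar: knave, Sara: knight, Vera: knave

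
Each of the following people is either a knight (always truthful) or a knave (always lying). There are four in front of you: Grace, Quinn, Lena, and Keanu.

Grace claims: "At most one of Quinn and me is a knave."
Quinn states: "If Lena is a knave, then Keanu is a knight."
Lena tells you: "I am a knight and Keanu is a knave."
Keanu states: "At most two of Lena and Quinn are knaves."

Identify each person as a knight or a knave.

Grace: knight, Quinn: knight, Lena: knave, Keanu: knight

Regardless of anyone's role, Keanu's statement is true, so Keanu is a knight.
With that fixed, Quinn's statement is true, so Quinn is a knight.
With that fixed, Lena's statement is false, so Lena is a knave.
With that fixed, Grace's statement is true, so Grace is a knight.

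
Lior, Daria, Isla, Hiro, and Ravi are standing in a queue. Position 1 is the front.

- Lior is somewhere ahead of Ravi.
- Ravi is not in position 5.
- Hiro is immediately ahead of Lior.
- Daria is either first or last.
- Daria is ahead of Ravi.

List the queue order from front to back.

From clue 1: Lior is in {1,2,3,4}.
From clues 1–2: Lior is in {1,2,3}.
From clues 1–3: Lior is in {2,3}.
From clues 1–5: Daria → position 1, Hiro → position 2, Lior → position 3, Ravi → position 4, Isla → position 5.

Daria, Hiro, Lior, Ravi, Isla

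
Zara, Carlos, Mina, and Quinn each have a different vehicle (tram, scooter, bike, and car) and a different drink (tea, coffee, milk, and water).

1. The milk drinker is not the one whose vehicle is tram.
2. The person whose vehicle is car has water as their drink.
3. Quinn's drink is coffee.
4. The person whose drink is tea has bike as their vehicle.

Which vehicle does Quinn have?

tram

With clues 1–3, car is impossible for Quinn's vehicle.
With clues 1–4, bike and scooter are impossible for Quinn's vehicle.
That leaves tram.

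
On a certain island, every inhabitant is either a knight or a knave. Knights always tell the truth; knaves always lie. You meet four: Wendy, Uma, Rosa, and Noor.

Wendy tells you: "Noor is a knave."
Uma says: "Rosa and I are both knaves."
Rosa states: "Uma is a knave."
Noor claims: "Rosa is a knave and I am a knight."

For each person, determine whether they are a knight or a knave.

Consider Wendy. Suppose Wendy is a knave.
Then no assignment of the remaining roles makes every statement match its speaker's type — contradiction.
So Wendy is a knight.
Consider Uma. Suppose Uma is a knight.
Then Uma's own statement would have to be true, but it can't be — contradiction.
So Uma is a knave.
With that fixed, Rosa's statement is true, so Rosa is a knight.
With that fixed, Noor's statement is false, so Noor is a knave.

Wendy: knight, Uma: knave, Rosa: knight, Noor: knave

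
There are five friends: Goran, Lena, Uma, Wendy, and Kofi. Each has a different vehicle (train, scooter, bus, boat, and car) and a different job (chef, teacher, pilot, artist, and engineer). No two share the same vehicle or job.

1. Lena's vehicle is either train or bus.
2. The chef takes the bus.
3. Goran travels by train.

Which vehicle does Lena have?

Clue 1 rules out boat, car, and scooter for Lena's vehicle.
With clues 1–3, train is impossible for Lena's vehicle.
That leaves bus.

bus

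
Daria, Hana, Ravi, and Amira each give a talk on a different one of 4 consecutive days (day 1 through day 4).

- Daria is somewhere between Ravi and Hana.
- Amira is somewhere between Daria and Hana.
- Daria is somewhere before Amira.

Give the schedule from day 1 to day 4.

Ravi, Daria, Amira, Hana

From clue 1: Daria is in {2,3}.
From clues 1–3: Ravi → day 1, Daria → day 2, Amira → day 3, Hana → day 4.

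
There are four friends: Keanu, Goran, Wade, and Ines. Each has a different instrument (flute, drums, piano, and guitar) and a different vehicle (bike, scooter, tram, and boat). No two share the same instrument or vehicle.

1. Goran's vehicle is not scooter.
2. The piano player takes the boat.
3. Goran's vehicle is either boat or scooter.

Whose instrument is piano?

Goran

With clues 1–3, Ines, Keanu, and Wade are impossible for the one with instrument piano.
That leaves Goran.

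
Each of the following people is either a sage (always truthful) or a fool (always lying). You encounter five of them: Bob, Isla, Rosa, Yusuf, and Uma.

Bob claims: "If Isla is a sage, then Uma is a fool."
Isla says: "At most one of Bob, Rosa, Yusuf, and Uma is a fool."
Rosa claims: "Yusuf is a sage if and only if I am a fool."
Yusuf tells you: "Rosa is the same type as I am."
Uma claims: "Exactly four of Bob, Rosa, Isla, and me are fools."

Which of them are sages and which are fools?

Bob: sage, Isla: fool, Rosa: sage, Yusuf: fool, Uma: fool

Consider Bob. Suppose Bob is a fool.
Then no assignment of the remaining roles makes every statement match its speaker's type — contradiction.
So Bob is a sage.
With that fixed, Uma's statement is false, so Uma is a fool.
Consider Isla. Suppose Isla is a sage.
Then no assignment of the remaining roles makes every statement match its speaker's type — contradiction.
So Isla is a fool.
Consider Rosa. Suppose Rosa is a fool.
Then whichever role Yusuf has, Yusuf's statement has the wrong truth value — contradiction.
So Rosa is a sage.
Consider Yusuf. Suppose Yusuf is a sage.
Then Isla's statement comes out true, contradicting Isla being a fool.
So Yusuf is a fool.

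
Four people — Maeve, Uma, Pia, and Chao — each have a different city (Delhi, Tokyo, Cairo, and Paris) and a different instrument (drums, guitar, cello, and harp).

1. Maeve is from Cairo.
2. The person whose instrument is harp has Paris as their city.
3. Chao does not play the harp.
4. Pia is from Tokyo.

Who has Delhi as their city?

Clue 1 rules out Maeve for the one with city Delhi.
With clues 1–4, Pia and Uma are impossible for the one with city Delhi.
That leaves Chao.

Chao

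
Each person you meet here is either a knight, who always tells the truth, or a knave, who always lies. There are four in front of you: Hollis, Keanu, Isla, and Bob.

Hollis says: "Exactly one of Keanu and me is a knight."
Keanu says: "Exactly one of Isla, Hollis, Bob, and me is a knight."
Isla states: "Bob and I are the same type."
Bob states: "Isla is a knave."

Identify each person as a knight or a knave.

Hollis: knight, Keanu: knave, Isla: knave, Bob: knight

Consider Hollis. Suppose Hollis is a knave.
Then no assignment of the remaining roles makes every statement match its speaker's type — contradiction.
So Hollis is a knight.
Consider Keanu. Suppose Keanu is a knight.
Then Hollis's statement comes out false, contradicting Hollis being a knight.
So Keanu is a knave.
Consider Isla. Suppose Isla is a knight.
Then no assignment of the remaining roles makes every statement match its speaker's type — contradiction.
So Isla is a knave.
With that fixed, Bob's statement is true, so Bob is a knight.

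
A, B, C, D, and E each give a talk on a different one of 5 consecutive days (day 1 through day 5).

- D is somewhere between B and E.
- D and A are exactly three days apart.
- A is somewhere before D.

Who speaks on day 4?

D

With clues 1–2, A is ruled out for day 4.
With clues 1–3, B, C, and E are ruled out for day 4.
So day 4 is D.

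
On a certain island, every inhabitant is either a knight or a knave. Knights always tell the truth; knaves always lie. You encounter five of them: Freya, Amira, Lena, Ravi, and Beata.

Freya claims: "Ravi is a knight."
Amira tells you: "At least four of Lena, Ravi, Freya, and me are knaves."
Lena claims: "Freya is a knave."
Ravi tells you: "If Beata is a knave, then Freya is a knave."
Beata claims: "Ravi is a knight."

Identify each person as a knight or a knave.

Consider Freya. Suppose Freya is a knave.
Then no assignment of the remaining roles makes every statement match its speaker's type — contradiction.
So Freya is a knight.
With that fixed, Amira's statement is false, so Amira is a knave.
With that fixed, Lena's statement is false, so Lena is a knave.
Consider Ravi. Suppose Ravi is a knave.
Then Freya's statement comes out false, contradicting Freya being a knight.
So Ravi is a knight.
With that fixed, Beata's statement is true, so Beata is a knight.

Freya: knight, Amira: knave, Lena: knave, Ravi: knight, Beata: knight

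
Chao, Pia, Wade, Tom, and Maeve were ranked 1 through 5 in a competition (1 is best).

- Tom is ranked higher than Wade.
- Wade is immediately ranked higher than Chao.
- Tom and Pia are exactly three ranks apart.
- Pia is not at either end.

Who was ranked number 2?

With clues 1–2, Chao is ruled out for rank 2.
With clues 1–3, Maeve and Pia are ruled out for rank 2.
With clues 1–4, Tom is ruled out for rank 2.
So rank 2 is Wade.

Wade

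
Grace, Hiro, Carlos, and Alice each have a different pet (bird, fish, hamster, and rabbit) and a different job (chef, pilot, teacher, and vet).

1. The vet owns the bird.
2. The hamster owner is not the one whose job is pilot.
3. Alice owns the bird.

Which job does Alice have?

With clues 1–3, chef, pilot, and teacher are impossible for Alice's job.
That leaves vet.

vet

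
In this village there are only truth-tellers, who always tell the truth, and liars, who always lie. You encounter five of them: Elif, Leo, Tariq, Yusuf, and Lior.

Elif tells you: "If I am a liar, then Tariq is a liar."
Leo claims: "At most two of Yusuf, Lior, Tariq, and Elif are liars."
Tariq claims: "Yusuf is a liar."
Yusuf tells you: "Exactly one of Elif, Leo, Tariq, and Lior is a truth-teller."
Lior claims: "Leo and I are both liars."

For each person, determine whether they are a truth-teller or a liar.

Elif: truth-teller, Leo: truth-teller, Tariq: truth-teller, Yusuf: liar, Lior: liar

Consider Elif. Suppose Elif is a liar.
Then no assignment of the remaining roles makes every statement match its speaker's type — contradiction.
So Elif is a truth-teller.
Consider Leo. Suppose Leo is a liar.
Then whichever role Lior has, Lior's statement has the wrong truth value — contradiction.
So Leo is a truth-teller.
With that fixed, Yusuf's statement is false, so Yusuf is a liar.
With that fixed, Lior's statement is false, so Lior is a liar.
With that fixed, Tariq's statement is true, so Tariq is a truth-teller.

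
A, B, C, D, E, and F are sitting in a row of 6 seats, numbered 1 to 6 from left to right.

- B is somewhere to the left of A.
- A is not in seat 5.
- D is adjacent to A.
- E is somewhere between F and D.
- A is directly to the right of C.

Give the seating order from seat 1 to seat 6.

From clue 1: A is in {2,3,4,5,6}.
From clues 1–2: A is in {2,3,4,6}.
From clues 1–5: B → seat 1, C → seat 2, A → seat 3, D → seat 4, E → seat 5, F → seat 6.

B, C, A, D, E, F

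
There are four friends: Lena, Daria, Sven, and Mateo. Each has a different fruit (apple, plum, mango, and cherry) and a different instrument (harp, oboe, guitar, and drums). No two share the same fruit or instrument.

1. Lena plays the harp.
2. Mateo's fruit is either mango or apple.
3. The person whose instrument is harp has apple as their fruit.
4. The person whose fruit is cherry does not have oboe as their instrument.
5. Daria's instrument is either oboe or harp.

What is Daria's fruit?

With clues 1–3, apple and mango are impossible for Daria's fruit.
With clues 1–5, cherry is impossible for Daria's fruit.
That leaves plum.

plum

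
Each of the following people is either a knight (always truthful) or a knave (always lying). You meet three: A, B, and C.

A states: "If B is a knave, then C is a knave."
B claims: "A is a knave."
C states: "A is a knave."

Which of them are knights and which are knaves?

Consider A. Suppose A is a knave.
Then no assignment of the remaining roles makes every statement match its speaker's type — contradiction.
So A is a knight.
With that fixed, B's statement is false, so B is a knave.
With that fixed, C's statement is false, so C is a knave.

A: knight, B: knave, C: knave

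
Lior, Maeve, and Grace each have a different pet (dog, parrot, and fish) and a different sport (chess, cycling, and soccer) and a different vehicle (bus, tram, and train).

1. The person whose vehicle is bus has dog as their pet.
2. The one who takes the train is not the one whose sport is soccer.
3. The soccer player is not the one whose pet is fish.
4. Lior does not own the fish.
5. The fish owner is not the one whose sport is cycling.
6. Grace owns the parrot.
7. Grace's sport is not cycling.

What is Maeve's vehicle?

With clues 1–6, bus is impossible for Maeve's vehicle.
With clues 1–7, tram is impossible for Maeve's vehicle.
That leaves train.

train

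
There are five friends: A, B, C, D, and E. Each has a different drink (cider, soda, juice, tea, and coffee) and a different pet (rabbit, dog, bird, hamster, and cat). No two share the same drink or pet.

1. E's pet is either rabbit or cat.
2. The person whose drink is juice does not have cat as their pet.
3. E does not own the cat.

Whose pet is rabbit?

E

With clues 1–3, A, B, C, and D are impossible for the one with pet rabbit.
That leaves E.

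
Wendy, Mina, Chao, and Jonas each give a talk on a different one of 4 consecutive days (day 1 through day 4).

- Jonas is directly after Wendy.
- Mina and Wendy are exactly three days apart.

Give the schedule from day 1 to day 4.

From clue 1: Wendy is in {1,2,3}.
From clues 1–2: Wendy → day 1, Jonas → day 2, Chao → day 3, Mina → day 4.

Wendy, Jonas, Chao, Mina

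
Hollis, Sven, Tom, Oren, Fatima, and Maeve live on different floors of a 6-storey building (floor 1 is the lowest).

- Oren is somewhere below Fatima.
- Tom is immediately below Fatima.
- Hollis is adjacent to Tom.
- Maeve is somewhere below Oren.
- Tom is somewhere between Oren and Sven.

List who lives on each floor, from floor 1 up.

From clue 1: Oren is in {1,2,3,4,5}.
From clues 1–2: Tom is in {2,3,4,5}.
From clues 1–3: Hollis is in {2,3,4}.
From clues 1–4: Hollis is in {3,4}.
From clues 1–5: Maeve → floor 1, Oren → floor 2, Hollis → floor 3, Tom → floor 4, Fatima → floor 5, Sven → floor 6.

Maeve, Oren, Hollis, Tom, Fatima, Sven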